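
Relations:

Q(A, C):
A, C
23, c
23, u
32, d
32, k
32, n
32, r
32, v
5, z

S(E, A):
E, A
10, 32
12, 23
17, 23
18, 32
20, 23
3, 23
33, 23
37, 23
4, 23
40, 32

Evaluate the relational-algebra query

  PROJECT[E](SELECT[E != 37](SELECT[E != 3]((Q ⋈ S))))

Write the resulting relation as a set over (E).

{10, 12, 17, 18, 20, 33, 4, 40}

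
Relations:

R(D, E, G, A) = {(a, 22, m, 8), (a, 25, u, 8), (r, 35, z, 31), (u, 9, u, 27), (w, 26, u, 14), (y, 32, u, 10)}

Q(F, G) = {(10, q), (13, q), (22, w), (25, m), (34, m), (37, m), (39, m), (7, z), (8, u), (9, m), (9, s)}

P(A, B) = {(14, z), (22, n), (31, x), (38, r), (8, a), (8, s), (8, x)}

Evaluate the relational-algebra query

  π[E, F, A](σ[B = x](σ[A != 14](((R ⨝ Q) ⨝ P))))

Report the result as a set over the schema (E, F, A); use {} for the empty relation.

{(22, 25, 8), (22, 34, 8), (22, 37, 8), (22, 39, 8), (22, 9, 8), (25, 8, 8), (35, 7, 31)}

R ⋈ Q (natural join on G): {(a, 22, m, 8, 25), (a, 22, m, 8, 34), (a, 22, m, 8, 37), (a, 22, m, 8, 39), (a, 22, m, 8, 9), (a, 25, u, 8, 8), (r, 35, z, 31, 7), (u, 9, u, 27, 8), (w, 26, u, 14, 8), (y, 32, u, 10, 8)}
(R ⨝ Q) ⋈ P (natural join on A): {(a, 22, m, 8, 25, a), (a, 22, m, 8, 25, s), (a, 22, m, 8, 25, x), (a, 22, m, 8, 34, a), (a, 22, m, 8, 34, s), (a, 22, m, 8, 34, x), (a, 22, m, 8, 37, a), (a, 22, m, 8, 37, s), (a, 22, m, 8, 37, x), (a, 22, m, 8, 39, a), (a, 22, m, 8, 39, s), (a, 22, m, 8, 39, x), (a, 22, m, 8, 9, a), (a, 22, m, 8, 9, s), (a, 22, m, 8, 9, x), (a, 25, u, 8, 8, a), (a, 25, u, 8, 8, s), (a, 25, u, 8, 8, x), (r, 35, z, 31, 7, x), (w, 26, u, 14, 8, z)}
Apply σ_{A != 14}; surviving tuples: {(a, 22, m, 8, 25, a), (a, 22, m, 8, 25, s), (a, 22, m, 8, 25, x), (a, 22, m, 8, 34, a), (a, 22, m, 8, 34, s), (a, 22, m, 8, 34, x), (a, 22, m, 8, 37, a), (a, 22, m, 8, 37, s), (a, 22, m, 8, 37, x), (a, 22, m, 8, 39, a), (a, 22, m, 8, 39, s), (a, 22, m, 8, 39, x), (a, 22, m, 8, 9, a), (a, 22, m, 8, 9, s), (a, 22, m, 8, 9, x), (a, 25, u, 8, 8, a), (a, 25, u, 8, 8, s), (a, 25, u, 8, 8, x), (r, 35, z, 31, 7, x)}
Apply σ_{B = x}; surviving tuples: {(a, 22, m, 8, 25, x), (a, 22, m, 8, 34, x), (a, 22, m, 8, 37, x), (a, 22, m, 8, 39, x), (a, 22, m, 8, 9, x), (a, 25, u, 8, 8, x), (r, 35, z, 31, 7, x)}
Keep only column(s) E, F, A: {(22, 25, 8), (22, 34, 8), (22, 37, 8), (22, 39, 8), (22, 9, 8), (25, 8, 8), (35, 7, 31)}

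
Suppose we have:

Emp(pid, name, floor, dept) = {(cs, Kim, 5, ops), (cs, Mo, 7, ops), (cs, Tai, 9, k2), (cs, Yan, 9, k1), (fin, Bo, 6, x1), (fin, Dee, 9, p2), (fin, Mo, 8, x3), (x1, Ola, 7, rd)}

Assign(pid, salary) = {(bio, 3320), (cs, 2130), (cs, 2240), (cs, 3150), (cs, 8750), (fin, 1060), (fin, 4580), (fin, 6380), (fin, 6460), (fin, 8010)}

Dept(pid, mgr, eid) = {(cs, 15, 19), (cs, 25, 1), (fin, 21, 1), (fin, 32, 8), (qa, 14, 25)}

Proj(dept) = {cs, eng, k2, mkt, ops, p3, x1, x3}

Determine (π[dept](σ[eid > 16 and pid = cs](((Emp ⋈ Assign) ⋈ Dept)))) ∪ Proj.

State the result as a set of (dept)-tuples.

Joining Emp and Assign on pid yields {(cs, Kim, 5, ops, 2130), (cs, Kim, 5, ops, 2240), (cs, Kim, 5, ops, 3150), (cs, Kim, 5, ops, 8750), (cs, Mo, 7, ops, 2130), (cs, Mo, 7, ops, 2240), (cs, Mo, 7, ops, 3150), (cs, Mo, 7, ops, 8750), (cs, Tai, 9, k2, 2130), (cs, Tai, 9, k2, 2240), (cs, Tai, 9, k2, 3150), (cs, Tai, 9, k2, 8750), (cs, Yan, 9, k1, 2130), (cs, Yan, 9, k1, 2240), (cs, Yan, 9, k1, 3150), (cs, Yan, 9, k1, 8750), (fin, Bo, 6, x1, 1060), (fin, Bo, 6, x1, 4580), (fin, Bo, 6, x1, 6380), (fin, Bo, 6, x1, 6460), (fin, Bo, 6, x1, 8010), (fin, Dee, 9, p2, 1060), (fin, Dee, 9, p2, 4580), (fin, Dee, 9, p2, 6380), (fin, Dee, 9, p2, 6460), (fin, Dee, 9, p2, 8010), (fin, Mo, 8, x3, 1060), (fin, Mo, 8, x3, 4580), (fin, Mo, 8, x3, 6380), (fin, Mo, 8, x3, 6460), (fin, Mo, 8, x3, 8010)}.
Joining (Emp ⋈ Assign) and Dept on pid yields {(cs, Kim, 5, ops, 2130, 15, 19), (cs, Kim, 5, ops, 2130, 25, 1), (cs, Kim, 5, ops, 2240, 15, 19), (cs, Kim, 5, ops, 2240, 25, 1), (cs, Kim, 5, ops, 3150, 15, 19), (cs, Kim, 5, ops, 3150, 25, 1), (cs, Kim, 5, ops, 8750, 15, 19), (cs, Kim, 5, ops, 8750, 25, 1), (cs, Mo, 7, ops, 2130, 15, 19), (cs, Mo, 7, ops, 2130, 25, 1), (cs, Mo, 7, ops, 2240, 15, 19), (cs, Mo, 7, ops, 2240, 25, 1), (cs, Mo, 7, ops, 3150, 15, 19), (cs, Mo, 7, ops, 3150, 25, 1), (cs, Mo, 7, ops, 8750, 15, 19), (cs, Mo, 7, ops, 8750, 25, 1), (cs, Tai, 9, k2, 2130, 15, 19), (cs, Tai, 9, k2, 2130, 25, 1), (cs, Tai, 9, k2, 2240, 15, 19), (cs, Tai, 9, k2, 2240, 25, 1), (cs, Tai, 9, k2, 3150, 15, 19), (cs, Tai, 9, k2, 3150, 25, 1), (cs, Tai, 9, k2, 8750, 15, 19), (cs, Tai, 9, k2, 8750, 25, 1), (cs, Yan, 9, k1, 2130, 15, 19), (cs, Yan, 9, k1, 2130, 25, 1), (cs, Yan, 9, k1, 2240, 15, 19), (cs, Yan, 9, k1, 2240, 25, 1), (cs, Yan, 9, k1, 3150, 15, 19), (cs, Yan, 9, k1, 3150, 25, 1), (cs, Yan, 9, k1, 8750, 15, 19), (cs, Yan, 9, k1, 8750, 25, 1), (fin, Bo, 6, x1, 1060, 21, 1), (fin, Bo, 6, x1, 1060, 32, 8), (fin, Bo, 6, x1, 4580, 21, 1), (fin, Bo, 6, x1, 4580, 32, 8), (fin, Bo, 6, x1, 6380, 21, 1), (fin, Bo, 6, x1, 6380, 32, 8), (fin, Bo, 6, x1, 6460, 21, 1), (fin, Bo, 6, x1, 6460, 32, 8), (fin, Bo, 6, x1, 8010, 21, 1), (fin, Bo, 6, x1, 8010, 32, 8), (fin, Dee, 9, p2, 1060, 21, 1), (fin, Dee, 9, p2, 1060, 32, 8), (fin, Dee, 9, p2, 4580, 21, 1), (fin, Dee, 9, p2, 4580, 32, 8), (fin, Dee, 9, p2, 6380, 21, 1), (fin, Dee, 9, p2, 6380, 32, 8), (fin, Dee, 9, p2, 6460, 21, 1), (fin, Dee, 9, p2, 6460, 32, 8), (fin, Dee, 9, p2, 8010, 21, 1), (fin, Dee, 9, p2, 8010, 32, 8), (fin, Mo, 8, x3, 1060, 21, 1), (fin, Mo, 8, x3, 1060, 32, 8), (fin, Mo, 8, x3, 4580, 21, 1), (fin, Mo, 8, x3, 4580, 32, 8), (fin, Mo, 8, x3, 6380, 21, 1), (fin, Mo, 8, x3, 6380, 32, 8), (fin, Mo, 8, x3, 6460, 21, 1), (fin, Mo, 8, x3, 6460, 32, 8), (fin, Mo, 8, x3, 8010, 21, 1), (fin, Mo, 8, x3, 8010, 32, 8)}.
Apply σ_{eid > 16 and pid = cs}; surviving tuples: {(cs, Kim, 5, ops, 2130, 15, 19), (cs, Kim, 5, ops, 2240, 15, 19), (cs, Kim, 5, ops, 3150, 15, 19), (cs, Kim, 5, ops, 8750, 15, 19), (cs, Mo, 7, ops, 2130, 15, 19), (cs, Mo, 7, ops, 2240, 15, 19), (cs, Mo, 7, ops, 3150, 15, 19), (cs, Mo, 7, ops, 8750, 15, 19), (cs, Tai, 9, k2, 2130, 15, 19), (cs, Tai, 9, k2, 2240, 15, 19), (cs, Tai, 9, k2, 3150, 15, 19), (cs, Tai, 9, k2, 8750, 15, 19), (cs, Yan, 9, k1, 2130, 15, 19), (cs, Yan, 9, k1, 2240, 15, 19), (cs, Yan, 9, k1, 3150, 15, 19), (cs, Yan, 9, k1, 8750, 15, 19)}
π_{dept} gives {k1, k2, ops} (13 duplicate(s) eliminated).
Union: {k1, k2, ops} with {cs, eng, k2, mkt, ops, p3, x1, x3} → {cs, eng, k1, k2, mkt, ops, p3, x1, x3}

{cs, eng, k1, k2, mkt, ops, p3, x1, x3}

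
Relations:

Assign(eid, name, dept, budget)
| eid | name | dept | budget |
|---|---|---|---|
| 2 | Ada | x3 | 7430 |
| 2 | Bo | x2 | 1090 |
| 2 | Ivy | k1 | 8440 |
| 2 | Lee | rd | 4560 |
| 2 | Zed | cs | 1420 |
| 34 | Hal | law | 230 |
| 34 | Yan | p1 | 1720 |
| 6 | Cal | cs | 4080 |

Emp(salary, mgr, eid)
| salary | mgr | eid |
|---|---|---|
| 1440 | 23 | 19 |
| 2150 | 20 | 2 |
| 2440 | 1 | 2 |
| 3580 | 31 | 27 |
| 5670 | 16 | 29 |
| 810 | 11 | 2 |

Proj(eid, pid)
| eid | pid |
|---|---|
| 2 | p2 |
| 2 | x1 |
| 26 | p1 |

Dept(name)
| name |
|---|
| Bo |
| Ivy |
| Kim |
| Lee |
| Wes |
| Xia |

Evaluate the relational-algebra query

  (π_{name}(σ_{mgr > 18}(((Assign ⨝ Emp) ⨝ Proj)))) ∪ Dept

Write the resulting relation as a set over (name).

Joining Assign and Emp on eid yields {(2, Ada, x3, 7430, 2150, 20), (2, Ada, x3, 7430, 2440, 1), (2, Ada, x3, 7430, 810, 11), (2, Bo, x2, 1090, 2150, 20), (2, Bo, x2, 1090, 2440, 1), (2, Bo, x2, 1090, 810, 11), (2, Ivy, k1, 8440, 2150, 20), (2, Ivy, k1, 8440, 2440, 1), (2, Ivy, k1, 8440, 810, 11), (2, Lee, rd, 4560, 2150, 20), (2, Lee, rd, 4560, 2440, 1), (2, Lee, rd, 4560, 810, 11), (2, Zed, cs, 1420, 2150, 20), (2, Zed, cs, 1420, 2440, 1), (2, Zed, cs, 1420, 810, 11)}.
Joining (Assign ⨝ Emp) and Proj on eid yields {(2, Ada, x3, 7430, 2150, 20, p2), (2, Ada, x3, 7430, 2150, 20, x1), (2, Ada, x3, 7430, 2440, 1, p2), (2, Ada, x3, 7430, 2440, 1, x1), (2, Ada, x3, 7430, 810, 11, p2), (2, Ada, x3, 7430, 810, 11, x1), (2, Bo, x2, 1090, 2150, 20, p2), (2, Bo, x2, 1090, 2150, 20, x1), (2, Bo, x2, 1090, 2440, 1, p2), (2, Bo, x2, 1090, 2440, 1, x1), (2, Bo, x2, 1090, 810, 11, p2), (2, Bo, x2, 1090, 810, 11, x1), (2, Ivy, k1, 8440, 2150, 20, p2), (2, Ivy, k1, 8440, 2150, 20, x1), (2, Ivy, k1, 8440, 2440, 1, p2), (2, Ivy, k1, 8440, 2440, 1, x1), (2, Ivy, k1, 8440, 810, 11, p2), (2, Ivy, k1, 8440, 810, 11, x1), (2, Lee, rd, 4560, 2150, 20, p2), (2, Lee, rd, 4560, 2150, 20, x1), (2, Lee, rd, 4560, 2440, 1, p2), (2, Lee, rd, 4560, 2440, 1, x1), (2, Lee, rd, 4560, 810, 11, p2), (2, Lee, rd, 4560, 810, 11, x1), (2, Zed, cs, 1420, 2150, 20, p2), (2, Zed, cs, 1420, 2150, 20, x1), (2, Zed, cs, 1420, 2440, 1, p2), (2, Zed, cs, 1420, 2440, 1, x1), (2, Zed, cs, 1420, 810, 11, p2), (2, Zed, cs, 1420, 810, 11, x1)}.
Filtering on mgr > 18 leaves {(2, Ada, x3, 7430, 2150, 20, p2), (2, Ada, x3, 7430, 2150, 20, x1), (2, Bo, x2, 1090, 2150, 20, p2), (2, Bo, x2, 1090, 2150, 20, x1), (2, Ivy, k1, 8440, 2150, 20, p2), (2, Ivy, k1, 8440, 2150, 20, x1), (2, Lee, rd, 4560, 2150, 20, p2), (2, Lee, rd, 4560, 2150, 20, x1), (2, Zed, cs, 1420, 2150, 20, p2), (2, Zed, cs, 1420, 2150, 20, x1)}.
Keep only column(s) name (5 duplicate(s) eliminated): {Ada, Bo, Ivy, Lee, Zed}
Set union of the two operands is {Ada, Bo, Ivy, Kim, Lee, Wes, Xia, Zed}.

{Ada, Bo, Ivy, Kim, Lee, Wes, Xia, Zed}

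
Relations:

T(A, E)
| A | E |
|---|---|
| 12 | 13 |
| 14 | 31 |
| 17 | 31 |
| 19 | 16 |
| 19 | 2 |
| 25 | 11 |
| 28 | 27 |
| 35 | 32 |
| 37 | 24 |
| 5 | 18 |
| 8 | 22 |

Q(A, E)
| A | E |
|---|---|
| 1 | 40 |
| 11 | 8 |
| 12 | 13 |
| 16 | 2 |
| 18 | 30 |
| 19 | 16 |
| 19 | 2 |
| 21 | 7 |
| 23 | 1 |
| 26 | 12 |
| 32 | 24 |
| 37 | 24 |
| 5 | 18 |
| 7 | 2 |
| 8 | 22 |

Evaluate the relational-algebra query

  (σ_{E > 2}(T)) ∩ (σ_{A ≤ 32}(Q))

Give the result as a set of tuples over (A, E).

Apply σ_{E > 2}; surviving tuples: {(12, 13), (14, 31), (17, 31), (19, 16), (25, 11), (28, 27), (35, 32), (37, 24), (5, 18), (8, 22)}
Apply σ_{A ≤ 32}; surviving tuples: {(1, 40), (11, 8), (12, 13), (16, 2), (18, 30), (19, 16), (19, 2), (21, 7), (23, 1), (26, 12), (32, 24), (5, 18), (7, 2), (8, 22)}
Set intersection of the two operands is {(12, 13), (19, 16), (5, 18), (8, 22)}.

{(12, 13), (19, 16), (5, 18), (8, 22)}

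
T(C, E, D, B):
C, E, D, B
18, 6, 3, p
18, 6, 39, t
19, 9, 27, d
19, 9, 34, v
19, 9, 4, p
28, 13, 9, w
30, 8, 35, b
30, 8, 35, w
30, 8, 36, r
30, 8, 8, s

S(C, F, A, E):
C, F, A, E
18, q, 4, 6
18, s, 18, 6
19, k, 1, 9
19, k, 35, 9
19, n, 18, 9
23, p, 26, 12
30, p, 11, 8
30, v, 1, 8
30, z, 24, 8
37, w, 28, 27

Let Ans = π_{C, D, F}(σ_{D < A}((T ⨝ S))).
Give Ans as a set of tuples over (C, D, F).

{(18, 3, q), (18, 3, s), (19, 27, k), (19, 34, k), (19, 4, k), (19, 4, n), (30, 8, p), (30, 8, z)}

Joining T and S on C, E yields {(18, 6, 3, p, q, 4), (18, 6, 3, p, s, 18), (18, 6, 39, t, q, 4), (18, 6, 39, t, s, 18), (19, 9, 27, d, k, 1), (19, 9, 27, d, k, 35), (19, 9, 27, d, n, 18), (19, 9, 34, v, k, 1), (19, 9, 34, v, k, 35), (19, 9, 34, v, n, 18), (19, 9, 4, p, k, 1), (19, 9, 4, p, k, 35), (19, 9, 4, p, n, 18), (30, 8, 35, b, p, 11), (30, 8, 35, b, v, 1), (30, 8, 35, b, z, 24), (30, 8, 35, w, p, 11), (30, 8, 35, w, v, 1), (30, 8, 35, w, z, 24), (30, 8, 36, r, p, 11), (30, 8, 36, r, v, 1), (30, 8, 36, r, z, 24), (30, 8, 8, s, p, 11), (30, 8, 8, s, v, 1), (30, 8, 8, s, z, 24)}.
Selection D < A: {(18, 6, 3, p, q, 4), (18, 6, 3, p, s, 18), (19, 9, 27, d, k, 35), (19, 9, 34, v, k, 35), (19, 9, 4, p, k, 35), (19, 9, 4, p, n, 18), (30, 8, 8, s, p, 11), (30, 8, 8, s, z, 24)}
Keep only column(s) C, D, F: {(18, 3, q), (18, 3, s), (19, 27, k), (19, 34, k), (19, 4, k), (19, 4, n), (30, 8, p), (30, 8, z)}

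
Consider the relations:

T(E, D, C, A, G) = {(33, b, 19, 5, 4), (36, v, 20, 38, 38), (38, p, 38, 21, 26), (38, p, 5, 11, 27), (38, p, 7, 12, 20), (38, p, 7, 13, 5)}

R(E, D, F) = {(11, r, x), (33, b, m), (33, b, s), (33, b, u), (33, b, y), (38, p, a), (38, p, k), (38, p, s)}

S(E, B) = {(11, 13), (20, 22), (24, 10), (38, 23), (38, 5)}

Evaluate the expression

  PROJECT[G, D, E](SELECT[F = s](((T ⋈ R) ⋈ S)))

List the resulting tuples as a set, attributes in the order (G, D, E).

{(20, p, 38), (26, p, 38), (27, p, 38), (5, p, 38)}

Joining T and R on E, D yields {(33, b, 19, 5, 4, m), (33, b, 19, 5, 4, s), (33, b, 19, 5, 4, u), (33, b, 19, 5, 4, y), (38, p, 38, 21, 26, a), (38, p, 38, 21, 26, k), (38, p, 38, 21, 26, s), (38, p, 5, 11, 27, a), (38, p, 5, 11, 27, k), (38, p, 5, 11, 27, s), (38, p, 7, 12, 20, a), (38, p, 7, 12, 20, k), (38, p, 7, 12, 20, s), (38, p, 7, 13, 5, a), (38, p, 7, 13, 5, k), (38, p, 7, 13, 5, s)}.
Joining (T ⋈ R) and S on E yields {(38, p, 38, 21, 26, a, 23), (38, p, 38, 21, 26, a, 5), (38, p, 38, 21, 26, k, 23), (38, p, 38, 21, 26, k, 5), (38, p, 38, 21, 26, s, 23), (38, p, 38, 21, 26, s, 5), (38, p, 5, 11, 27, a, 23), (38, p, 5, 11, 27, a, 5), (38, p, 5, 11, 27, k, 23), (38, p, 5, 11, 27, k, 5), (38, p, 5, 11, 27, s, 23), (38, p, 5, 11, 27, s, 5), (38, p, 7, 12, 20, a, 23), (38, p, 7, 12, 20, a, 5), (38, p, 7, 12, 20, k, 23), (38, p, 7, 12, 20, k, 5), (38, p, 7, 12, 20, s, 23), (38, p, 7, 12, 20, s, 5), (38, p, 7, 13, 5, a, 23), (38, p, 7, 13, 5, a, 5), (38, p, 7, 13, 5, k, 23), (38, p, 7, 13, 5, k, 5), (38, p, 7, 13, 5, s, 23), (38, p, 7, 13, 5, s, 5)}.
σ[F = s]: keep tuples satisfying F = s → {(38, p, 38, 21, 26, s, 23), (38, p, 38, 21, 26, s, 5), (38, p, 5, 11, 27, s, 23), (38, p, 5, 11, 27, s, 5), (38, p, 7, 12, 20, s, 23), (38, p, 7, 12, 20, s, 5), (38, p, 7, 13, 5, s, 23), (38, p, 7, 13, 5, s, 5)}
π[G, D, E]: project onto (G, D, E) (4 duplicate(s) eliminated) → {(20, p, 38), (26, p, 38), (27, p, 38), (5, p, 38)}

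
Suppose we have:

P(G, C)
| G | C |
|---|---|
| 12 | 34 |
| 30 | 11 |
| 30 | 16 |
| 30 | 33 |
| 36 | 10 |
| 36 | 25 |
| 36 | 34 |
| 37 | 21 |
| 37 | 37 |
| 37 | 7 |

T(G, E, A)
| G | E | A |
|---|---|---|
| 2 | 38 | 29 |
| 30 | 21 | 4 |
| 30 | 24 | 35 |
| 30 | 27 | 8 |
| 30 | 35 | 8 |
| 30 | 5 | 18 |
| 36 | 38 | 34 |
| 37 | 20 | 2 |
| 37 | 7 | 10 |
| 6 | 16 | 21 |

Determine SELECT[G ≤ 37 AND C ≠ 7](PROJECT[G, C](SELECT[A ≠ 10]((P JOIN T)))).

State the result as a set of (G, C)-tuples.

{(30, 11), (30, 16), (30, 33), (36, 10), (36, 25), (36, 34), (37, 21), (37, 37)}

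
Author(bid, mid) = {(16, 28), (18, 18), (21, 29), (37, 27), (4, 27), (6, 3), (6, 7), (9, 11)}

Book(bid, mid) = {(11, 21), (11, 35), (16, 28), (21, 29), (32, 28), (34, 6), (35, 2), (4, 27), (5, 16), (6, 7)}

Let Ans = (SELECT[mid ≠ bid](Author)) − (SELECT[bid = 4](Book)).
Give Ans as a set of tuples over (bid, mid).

σ[mid ≠ bid]: keep tuples satisfying mid ≠ bid → {(16, 28), (21, 29), (37, 27), (4, 27), (6, 3), (6, 7), (9, 11)}
σ[bid = 4]: keep tuples satisfying bid = 4 → {(4, 27)}
Set difference of the two operands is {(16, 28), (21, 29), (37, 27), (6, 3), (6, 7), (9, 11)}.

{(16, 28), (21, 29), (37, 27), (6, 3), (6, 7), (9, 11)}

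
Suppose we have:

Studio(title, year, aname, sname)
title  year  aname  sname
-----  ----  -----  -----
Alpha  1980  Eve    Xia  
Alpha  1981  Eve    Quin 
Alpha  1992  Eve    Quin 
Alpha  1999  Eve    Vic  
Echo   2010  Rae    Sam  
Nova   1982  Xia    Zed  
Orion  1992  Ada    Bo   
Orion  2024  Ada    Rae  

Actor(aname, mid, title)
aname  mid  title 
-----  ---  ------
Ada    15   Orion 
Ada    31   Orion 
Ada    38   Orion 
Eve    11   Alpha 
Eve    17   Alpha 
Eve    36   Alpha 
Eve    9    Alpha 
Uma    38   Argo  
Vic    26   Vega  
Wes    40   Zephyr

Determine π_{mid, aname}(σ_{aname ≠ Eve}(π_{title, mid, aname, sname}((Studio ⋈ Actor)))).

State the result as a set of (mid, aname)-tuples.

Natural join on title, aname: {(Alpha, 1980, Eve, Xia, 11), (Alpha, 1980, Eve, Xia, 17), (Alpha, 1980, Eve, Xia, 36), (Alpha, 1980, Eve, Xia, 9), (Alpha, 1981, Eve, Quin, 11), (Alpha, 1981, Eve, Quin, 17), (Alpha, 1981, Eve, Quin, 36), (Alpha, 1981, Eve, Quin, 9), (Alpha, 1992, Eve, Quin, 11), (Alpha, 1992, Eve, Quin, 17), (Alpha, 1992, Eve, Quin, 36), (Alpha, 1992, Eve, Quin, 9), (Alpha, 1999, Eve, Vic, 11), (Alpha, 1999, Eve, Vic, 17), (Alpha, 1999, Eve, Vic, 36), (Alpha, 1999, Eve, Vic, 9), (Orion, 1992, Ada, Bo, 15), (Orion, 1992, Ada, Bo, 31), (Orion, 1992, Ada, Bo, 38), (Orion, 2024, Ada, Rae, 15), (Orion, 2024, Ada, Rae, 31), (Orion, 2024, Ada, Rae, 38)}
π_{title, mid, aname, sname} gives {(Alpha, 11, Eve, Quin), (Alpha, 11, Eve, Vic), (Alpha, 11, Eve, Xia), (Alpha, 17, Eve, Quin), (Alpha, 17, Eve, Vic), (Alpha, 17, Eve, Xia), (Alpha, 36, Eve, Quin), (Alpha, 36, Eve, Vic), (Alpha, 36, Eve, Xia), (Alpha, 9, Eve, Quin), (Alpha, 9, Eve, Vic), (Alpha, 9, Eve, Xia), (Orion, 15, Ada, Bo), (Orion, 15, Ada, Rae), (Orion, 31, Ada, Bo), (Orion, 31, Ada, Rae), (Orion, 38, Ada, Bo), (Orion, 38, Ada, Rae)} (4 duplicate(s) eliminated).
Filtering on aname ≠ Eve leaves {(Orion, 15, Ada, Bo), (Orion, 15, Ada, Rae), (Orion, 31, Ada, Bo), (Orion, 31, Ada, Rae), (Orion, 38, Ada, Bo), (Orion, 38, Ada, Rae)}.
π_{mid, aname} gives {(15, Ada), (31, Ada), (38, Ada)} (3 duplicate(s) eliminated).

{(15, Ada), (31, Ada), (38, Ada)}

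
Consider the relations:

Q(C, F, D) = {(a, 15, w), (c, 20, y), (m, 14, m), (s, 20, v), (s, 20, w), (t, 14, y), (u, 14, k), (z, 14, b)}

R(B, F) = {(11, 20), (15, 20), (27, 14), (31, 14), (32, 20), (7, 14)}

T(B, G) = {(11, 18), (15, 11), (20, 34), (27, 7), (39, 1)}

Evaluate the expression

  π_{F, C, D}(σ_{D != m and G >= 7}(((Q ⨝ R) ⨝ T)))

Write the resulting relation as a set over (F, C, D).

{(14, t, y), (14, u, k), (14, z, b), (20, c, y), (20, s, v), (20, s, w)}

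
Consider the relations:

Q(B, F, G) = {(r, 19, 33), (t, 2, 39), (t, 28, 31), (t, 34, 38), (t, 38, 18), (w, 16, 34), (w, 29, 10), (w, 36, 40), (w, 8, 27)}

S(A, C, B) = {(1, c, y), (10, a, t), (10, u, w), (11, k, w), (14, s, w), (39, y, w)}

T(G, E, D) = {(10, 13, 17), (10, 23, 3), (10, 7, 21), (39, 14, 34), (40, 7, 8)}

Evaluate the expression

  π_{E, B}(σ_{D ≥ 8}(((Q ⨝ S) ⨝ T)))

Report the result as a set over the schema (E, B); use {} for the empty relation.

{(13, w), (14, t), (7, w)}

Q ⋈ S (natural join on B): {(t, 2, 39, 10, a), (t, 28, 31, 10, a), (t, 34, 38, 10, a), (t, 38, 18, 10, a), (w, 16, 34, 10, u), (w, 16, 34, 11, k), (w, 16, 34, 14, s), (w, 16, 34, 39, y), (w, 29, 10, 10, u), (w, 29, 10, 11, k), (w, 29, 10, 14, s), (w, 29, 10, 39, y), (w, 36, 40, 10, u), (w, 36, 40, 11, k), (w, 36, 40, 14, s), (w, 36, 40, 39, y), (w, 8, 27, 10, u), (w, 8, 27, 11, k), (w, 8, 27, 14, s), (w, 8, 27, 39, y)}
(Q ⨝ S) ⋈ T (natural join on G): {(t, 2, 39, 10, a, 14, 34), (w, 29, 10, 10, u, 13, 17), (w, 29, 10, 10, u, 23, 3), (w, 29, 10, 10, u, 7, 21), (w, 29, 10, 11, k, 13, 17), (w, 29, 10, 11, k, 23, 3), (w, 29, 10, 11, k, 7, 21), (w, 29, 10, 14, s, 13, 17), (w, 29, 10, 14, s, 23, 3), (w, 29, 10, 14, s, 7, 21), (w, 29, 10, 39, y, 13, 17), (w, 29, 10, 39, y, 23, 3), (w, 29, 10, 39, y, 7, 21), (w, 36, 40, 10, u, 7, 8), (w, 36, 40, 11, k, 7, 8), (w, 36, 40, 14, s, 7, 8), (w, 36, 40, 39, y, 7, 8)}
Selection D ≥ 8: {(t, 2, 39, 10, a, 14, 34), (w, 29, 10, 10, u, 13, 17), (w, 29, 10, 10, u, 7, 21), (w, 29, 10, 11, k, 13, 17), (w, 29, 10, 11, k, 7, 21), (w, 29, 10, 14, s, 13, 17), (w, 29, 10, 14, s, 7, 21), (w, 29, 10, 39, y, 13, 17), (w, 29, 10, 39, y, 7, 21), (w, 36, 40, 10, u, 7, 8), (w, 36, 40, 11, k, 7, 8), (w, 36, 40, 14, s, 7, 8), (w, 36, 40, 39, y, 7, 8)}
π_{E, B} gives {(13, w), (14, t), (7, w)} (10 duplicate(s) eliminated).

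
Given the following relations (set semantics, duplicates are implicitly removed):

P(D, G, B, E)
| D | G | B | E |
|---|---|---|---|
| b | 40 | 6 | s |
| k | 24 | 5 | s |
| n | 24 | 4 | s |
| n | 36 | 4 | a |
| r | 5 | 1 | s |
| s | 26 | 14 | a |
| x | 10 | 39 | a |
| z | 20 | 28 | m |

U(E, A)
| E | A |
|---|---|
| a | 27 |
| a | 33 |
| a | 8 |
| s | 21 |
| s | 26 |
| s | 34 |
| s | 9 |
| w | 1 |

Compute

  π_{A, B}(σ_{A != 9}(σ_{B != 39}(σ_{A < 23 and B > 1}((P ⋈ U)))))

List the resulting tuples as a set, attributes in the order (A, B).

{(21, 4), (21, 5), (21, 6), (8, 14), (8, 4)}

P ⋈ U (natural join on E): {(b, 40, 6, s, 21), (b, 40, 6, s, 26), (b, 40, 6, s, 34), (b, 40, 6, s, 9), (k, 24, 5, s, 21), (k, 24, 5, s, 26), (k, 24, 5, s, 34), (k, 24, 5, s, 9), (n, 24, 4, s, 21), (n, 24, 4, s, 26), (n, 24, 4, s, 34), (n, 24, 4, s, 9), (n, 36, 4, a, 27), (n, 36, 4, a, 33), (n, 36, 4, a, 8), (r, 5, 1, s, 21), (r, 5, 1, s, 26), (r, 5, 1, s, 34), (r, 5, 1, s, 9), (s, 26, 14, a, 27), (s, 26, 14, a, 33), (s, 26, 14, a, 8), (x, 10, 39, a, 27), (x, 10, 39, a, 33), (x, 10, 39, a, 8)}
Apply σ_{A < 23 and B > 1}; surviving tuples: {(b, 40, 6, s, 21), (b, 40, 6, s, 9), (k, 24, 5, s, 21), (k, 24, 5, s, 9), (n, 24, 4, s, 21), (n, 24, 4, s, 9), (n, 36, 4, a, 8), (s, 26, 14, a, 8), (x, 10, 39, a, 8)}
Apply σ_{B != 39}; surviving tuples: {(b, 40, 6, s, 21), (b, 40, 6, s, 9), (k, 24, 5, s, 21), (k, 24, 5, s, 9), (n, 24, 4, s, 21), (n, 24, 4, s, 9), (n, 36, 4, a, 8), (s, 26, 14, a, 8)}
Apply σ_{A != 9}; surviving tuples: {(b, 40, 6, s, 21), (k, 24, 5, s, 21), (n, 24, 4, s, 21), (n, 36, 4, a, 8), (s, 26, 14, a, 8)}
Keep only column(s) A, B: {(21, 4), (21, 5), (21, 6), (8, 14), (8, 4)}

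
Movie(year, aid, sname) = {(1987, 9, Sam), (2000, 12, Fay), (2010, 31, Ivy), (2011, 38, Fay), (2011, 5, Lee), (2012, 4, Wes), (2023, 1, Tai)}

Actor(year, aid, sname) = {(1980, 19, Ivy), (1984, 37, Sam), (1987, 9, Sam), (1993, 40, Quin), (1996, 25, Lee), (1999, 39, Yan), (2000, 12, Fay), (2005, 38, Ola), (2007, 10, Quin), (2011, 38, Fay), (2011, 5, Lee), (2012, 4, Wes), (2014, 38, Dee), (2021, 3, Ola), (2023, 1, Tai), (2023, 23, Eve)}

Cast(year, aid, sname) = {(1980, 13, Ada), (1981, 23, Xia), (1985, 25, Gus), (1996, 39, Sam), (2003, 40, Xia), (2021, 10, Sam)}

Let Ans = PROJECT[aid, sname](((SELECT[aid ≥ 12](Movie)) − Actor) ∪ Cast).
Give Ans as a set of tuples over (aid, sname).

{(10, Sam), (13, Ada), (23, Xia), (25, Gus), (31, Ivy), (39, Sam), (40, Xia)}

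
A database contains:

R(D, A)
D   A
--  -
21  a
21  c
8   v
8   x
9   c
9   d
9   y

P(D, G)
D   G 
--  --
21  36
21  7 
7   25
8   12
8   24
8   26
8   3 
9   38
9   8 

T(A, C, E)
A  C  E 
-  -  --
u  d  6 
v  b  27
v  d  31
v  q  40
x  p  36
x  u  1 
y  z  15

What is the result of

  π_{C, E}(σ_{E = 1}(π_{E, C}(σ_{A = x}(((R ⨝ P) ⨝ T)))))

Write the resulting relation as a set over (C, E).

R ⋈ P (natural join on D): {(21, a, 36), (21, a, 7), (21, c, 36), (21, c, 7), (8, v, 12), (8, v, 24), (8, v, 26), (8, v, 3), (8, x, 12), (8, x, 24), (8, x, 26), (8, x, 3), (9, c, 38), (9, c, 8), (9, d, 38), (9, d, 8), (9, y, 38), (9, y, 8)}
(R ⨝ P) ⋈ T (natural join on A): {(8, v, 12, b, 27), (8, v, 12, d, 31), (8, v, 12, q, 40), (8, v, 24, b, 27), (8, v, 24, d, 31), (8, v, 24, q, 40), (8, v, 26, b, 27), (8, v, 26, d, 31), (8, v, 26, q, 40), (8, v, 3, b, 27), (8, v, 3, d, 31), (8, v, 3, q, 40), (8, x, 12, p, 36), (8, x, 12, u, 1), (8, x, 24, p, 36), (8, x, 24, u, 1), (8, x, 26, p, 36), (8, x, 26, u, 1), (8, x, 3, p, 36), (8, x, 3, u, 1), (9, y, 38, z, 15), (9, y, 8, z, 15)}
Selection A = x: {(8, x, 12, p, 36), (8, x, 12, u, 1), (8, x, 24, p, 36), (8, x, 24, u, 1), (8, x, 26, p, 36), (8, x, 26, u, 1), (8, x, 3, p, 36), (8, x, 3, u, 1)}
π_{E, C} gives {(1, u), (36, p)} (6 duplicate(s) eliminated).
Selection E = 1: {(1, u)}
π_{C, E} gives {(u, 1)}.

{(u, 1)}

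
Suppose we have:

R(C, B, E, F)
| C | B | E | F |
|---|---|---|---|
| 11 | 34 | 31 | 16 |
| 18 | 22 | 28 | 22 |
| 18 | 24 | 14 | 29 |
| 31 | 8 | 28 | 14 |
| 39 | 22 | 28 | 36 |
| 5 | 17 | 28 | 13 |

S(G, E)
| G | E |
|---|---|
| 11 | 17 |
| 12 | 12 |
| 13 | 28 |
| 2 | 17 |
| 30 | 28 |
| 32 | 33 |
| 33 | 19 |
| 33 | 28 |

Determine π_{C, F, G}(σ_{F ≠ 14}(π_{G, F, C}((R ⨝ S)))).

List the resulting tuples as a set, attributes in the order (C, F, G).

{(18, 22, 13), (18, 22, 30), (18, 22, 33), (39, 36, 13), (39, 36, 30), (39, 36, 33), (5, 13, 13), (5, 13, 30), (5, 13, 33)}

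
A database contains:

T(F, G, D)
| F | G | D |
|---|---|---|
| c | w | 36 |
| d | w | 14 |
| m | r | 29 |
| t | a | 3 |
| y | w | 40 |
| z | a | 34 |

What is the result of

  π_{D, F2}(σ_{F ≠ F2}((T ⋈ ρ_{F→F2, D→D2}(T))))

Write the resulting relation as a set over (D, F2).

ρ[F→F2, D→D2]: schema becomes (F2, G, D2); tuples unchanged.
Joining T and ρ_{F→F2, D→D2}(T) on G yields {(c, w, 36, c, 36), (c, w, 36, d, 14), (c, w, 36, y, 40), (d, w, 14, c, 36), (d, w, 14, d, 14), (d, w, 14, y, 40), (m, r, 29, m, 29), (t, a, 3, t, 3), (t, a, 3, z, 34), (y, w, 40, c, 36), (y, w, 40, d, 14), (y, w, 40, y, 40), (z, a, 34, t, 3), (z, a, 34, z, 34)}.
σ[F ≠ F2]: keep tuples satisfying F ≠ F2 → {(c, w, 36, d, 14), (c, w, 36, y, 40), (d, w, 14, c, 36), (d, w, 14, y, 40), (t, a, 3, z, 34), (y, w, 40, c, 36), (y, w, 40, d, 14), (z, a, 34, t, 3)}
π[D, F2]: project onto (D, F2) → {(14, c), (14, y), (3, z), (34, t), (36, d), (36, y), (40, c), (40, d)}

{(14, c), (14, y), (3, z), (34, t), (36, d), (36, y), (40, c), (40, d)}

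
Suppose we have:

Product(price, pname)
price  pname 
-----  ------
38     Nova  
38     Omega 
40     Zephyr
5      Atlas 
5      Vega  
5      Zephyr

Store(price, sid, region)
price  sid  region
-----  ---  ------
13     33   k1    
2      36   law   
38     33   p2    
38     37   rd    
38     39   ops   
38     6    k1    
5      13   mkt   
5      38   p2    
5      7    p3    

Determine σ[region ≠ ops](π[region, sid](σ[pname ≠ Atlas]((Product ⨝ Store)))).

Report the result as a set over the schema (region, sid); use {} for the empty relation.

{(k1, 6), (mkt, 13), (p2, 33), (p2, 38), (p3, 7), (rd, 37)}

Joining Product and Store on price yields {(38, Nova, 33, p2), (38, Nova, 37, rd), (38, Nova, 39, ops), (38, Nova, 6, k1), (38, Omega, 33, p2), (38, Omega, 37, rd), (38, Omega, 39, ops), (38, Omega, 6, k1), (5, Atlas, 13, mkt), (5, Atlas, 38, p2), (5, Atlas, 7, p3), (5, Vega, 13, mkt), (5, Vega, 38, p2), (5, Vega, 7, p3), (5, Zephyr, 13, mkt), (5, Zephyr, 38, p2), (5, Zephyr, 7, p3)}.
σ[pname ≠ Atlas]: keep tuples satisfying pname ≠ Atlas → {(38, Nova, 33, p2), (38, Nova, 37, rd), (38, Nova, 39, ops), (38, Nova, 6, k1), (38, Omega, 33, p2), (38, Omega, 37, rd), (38, Omega, 39, ops), (38, Omega, 6, k1), (5, Vega, 13, mkt), (5, Vega, 38, p2), (5, Vega, 7, p3), (5, Zephyr, 13, mkt), (5, Zephyr, 38, p2), (5, Zephyr, 7, p3)}
Keep only column(s) region, sid (7 duplicate(s) eliminated): {(k1, 6), (mkt, 13), (ops, 39), (p2, 33), (p2, 38), (p3, 7), (rd, 37)}
σ[region ≠ ops]: keep tuples satisfying region ≠ ops → {(k1, 6), (mkt, 13), (p2, 33), (p2, 38), (p3, 7), (rd, 37)}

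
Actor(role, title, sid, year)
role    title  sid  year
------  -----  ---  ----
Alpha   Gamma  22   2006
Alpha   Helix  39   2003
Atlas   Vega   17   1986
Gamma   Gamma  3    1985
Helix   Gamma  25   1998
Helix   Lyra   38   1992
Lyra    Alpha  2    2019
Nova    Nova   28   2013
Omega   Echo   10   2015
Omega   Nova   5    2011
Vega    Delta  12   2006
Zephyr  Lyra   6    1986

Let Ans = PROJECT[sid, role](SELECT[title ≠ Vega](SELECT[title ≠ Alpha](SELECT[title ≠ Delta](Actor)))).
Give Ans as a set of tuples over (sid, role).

{(10, Omega), (22, Alpha), (25, Helix), (28, Nova), (3, Gamma), (38, Helix), (39, Alpha), (5, Omega), (6, Zephyr)}

Filtering on title ≠ Delta leaves {(Alpha, Gamma, 22, 2006), (Alpha, Helix, 39, 2003), (Atlas, Vega, 17, 1986), (Gamma, Gamma, 3, 1985), (Helix, Gamma, 25, 1998), (Helix, Lyra, 38, 1992), (Lyra, Alpha, 2, 2019), (Nova, Nova, 28, 2013), (Omega, Echo, 10, 2015), (Omega, Nova, 5, 2011), (Zephyr, Lyra, 6, 1986)}.
Filtering on title ≠ Alpha leaves {(Alpha, Gamma, 22, 2006), (Alpha, Helix, 39, 2003), (Atlas, Vega, 17, 1986), (Gamma, Gamma, 3, 1985), (Helix, Gamma, 25, 1998), (Helix, Lyra, 38, 1992), (Nova, Nova, 28, 2013), (Omega, Echo, 10, 2015), (Omega, Nova, 5, 2011), (Zephyr, Lyra, 6, 1986)}.
Filtering on title ≠ Vega leaves {(Alpha, Gamma, 22, 2006), (Alpha, Helix, 39, 2003), (Gamma, Gamma, 3, 1985), (Helix, Gamma, 25, 1998), (Helix, Lyra, 38, 1992), (Nova, Nova, 28, 2013), (Omega, Echo, 10, 2015), (Omega, Nova, 5, 2011), (Zephyr, Lyra, 6, 1986)}.
π_{sid, role} gives {(10, Omega), (22, Alpha), (25, Helix), (28, Nova), (3, Gamma), (38, Helix), (39, Alpha), (5, Omega), (6, Zephyr)}.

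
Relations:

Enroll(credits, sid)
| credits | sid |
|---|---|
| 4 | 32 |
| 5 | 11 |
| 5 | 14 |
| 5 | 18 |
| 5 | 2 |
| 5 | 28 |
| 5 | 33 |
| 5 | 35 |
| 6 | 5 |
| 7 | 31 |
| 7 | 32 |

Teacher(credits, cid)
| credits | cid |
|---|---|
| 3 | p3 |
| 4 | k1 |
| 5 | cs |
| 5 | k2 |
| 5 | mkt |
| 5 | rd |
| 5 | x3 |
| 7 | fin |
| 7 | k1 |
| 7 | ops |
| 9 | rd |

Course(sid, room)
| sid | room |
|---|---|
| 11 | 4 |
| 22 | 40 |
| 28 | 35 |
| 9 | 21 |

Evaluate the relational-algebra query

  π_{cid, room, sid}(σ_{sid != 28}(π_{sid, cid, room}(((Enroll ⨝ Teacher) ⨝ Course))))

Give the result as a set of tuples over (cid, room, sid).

{(cs, 4, 11), (k2, 4, 11), (mkt, 4, 11), (rd, 4, 11), (x3, 4, 11)}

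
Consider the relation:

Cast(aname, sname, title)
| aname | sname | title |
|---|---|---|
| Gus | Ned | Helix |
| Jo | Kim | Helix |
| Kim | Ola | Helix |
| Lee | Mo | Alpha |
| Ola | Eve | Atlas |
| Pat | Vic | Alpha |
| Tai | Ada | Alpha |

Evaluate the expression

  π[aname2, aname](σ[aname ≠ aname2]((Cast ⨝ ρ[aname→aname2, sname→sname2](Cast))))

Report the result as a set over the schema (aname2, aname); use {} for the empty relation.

ρ[aname→aname2, sname→sname2]: schema becomes (aname2, sname2, title); tuples unchanged.
Natural join on title: {(Gus, Ned, Helix, Gus, Ned), (Gus, Ned, Helix, Jo, Kim), (Gus, Ned, Helix, Kim, Ola), (Jo, Kim, Helix, Gus, Ned), (Jo, Kim, Helix, Jo, Kim), (Jo, Kim, Helix, Kim, Ola), (Kim, Ola, Helix, Gus, Ned), (Kim, Ola, Helix, Jo, Kim), (Kim, Ola, Helix, Kim, Ola), (Lee, Mo, Alpha, Lee, Mo), (Lee, Mo, Alpha, Pat, Vic), (Lee, Mo, Alpha, Tai, Ada), (Ola, Eve, Atlas, Ola, Eve), (Pat, Vic, Alpha, Lee, Mo), (Pat, Vic, Alpha, Pat, Vic), (Pat, Vic, Alpha, Tai, Ada), (Tai, Ada, Alpha, Lee, Mo), (Tai, Ada, Alpha, Pat, Vic), (Tai, Ada, Alpha, Tai, Ada)}
σ[aname ≠ aname2]: keep tuples satisfying aname ≠ aname2 → {(Gus, Ned, Helix, Jo, Kim), (Gus, Ned, Helix, Kim, Ola), (Jo, Kim, Helix, Gus, Ned), (Jo, Kim, Helix, Kim, Ola), (Kim, Ola, Helix, Gus, Ned), (Kim, Ola, Helix, Jo, Kim), (Lee, Mo, Alpha, Pat, Vic), (Lee, Mo, Alpha, Tai, Ada), (Pat, Vic, Alpha, Lee, Mo), (Pat, Vic, Alpha, Tai, Ada), (Tai, Ada, Alpha, Lee, Mo), (Tai, Ada, Alpha, Pat, Vic)}
Projecting to aname2, aname: {(Gus, Jo), (Gus, Kim), (Jo, Gus), (Jo, Kim), (Kim, Gus), (Kim, Jo), (Lee, Pat), (Lee, Tai), (Pat, Lee), (Pat, Tai), (Tai, Lee), (Tai, Pat)}

{(Gus, Jo), (Gus, Kim), (Jo, Gus), (Jo, Kim), (Kim, Gus), (Kim, Jo), (Lee, Pat), (Lee, Tai), (Pat, Lee), (Pat, Tai), (Tai, Lee), (Tai, Pat)}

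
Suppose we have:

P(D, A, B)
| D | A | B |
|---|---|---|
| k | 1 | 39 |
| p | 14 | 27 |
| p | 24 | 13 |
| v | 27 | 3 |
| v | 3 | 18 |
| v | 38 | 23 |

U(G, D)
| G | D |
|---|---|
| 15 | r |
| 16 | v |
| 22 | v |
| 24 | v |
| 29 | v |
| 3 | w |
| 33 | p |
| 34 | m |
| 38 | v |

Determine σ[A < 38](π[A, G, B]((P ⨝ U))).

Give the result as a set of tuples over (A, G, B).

Natural join on D: {(p, 14, 27, 33), (p, 24, 13, 33), (v, 27, 3, 16), (v, 27, 3, 22), (v, 27, 3, 24), (v, 27, 3, 29), (v, 27, 3, 38), (v, 3, 18, 16), (v, 3, 18, 22), (v, 3, 18, 24), (v, 3, 18, 29), (v, 3, 18, 38), (v, 38, 23, 16), (v, 38, 23, 22), (v, 38, 23, 24), (v, 38, 23, 29), (v, 38, 23, 38)}
π_{A, G, B} gives {(14, 33, 27), (24, 33, 13), (27, 16, 3), (27, 22, 3), (27, 24, 3), (27, 29, 3), (27, 38, 3), (3, 16, 18), (3, 22, 18), (3, 24, 18), (3, 29, 18), (3, 38, 18), (38, 16, 23), (38, 22, 23), (38, 24, 23), (38, 29, 23), (38, 38, 23)}.
Selection A < 38: {(14, 33, 27), (24, 33, 13), (27, 16, 3), (27, 22, 3), (27, 24, 3), (27, 29, 3), (27, 38, 3), (3, 16, 18), (3, 22, 18), (3, 24, 18), (3, 29, 18), (3, 38, 18)}

{(14, 33, 27), (24, 33, 13), (27, 16, 3), (27, 22, 3), (27, 24, 3), (27, 29, 3), (27, 38, 3), (3, 16, 18), (3, 22, 18), (3, 24, 18), (3, 29, 18), (3, 38, 18)}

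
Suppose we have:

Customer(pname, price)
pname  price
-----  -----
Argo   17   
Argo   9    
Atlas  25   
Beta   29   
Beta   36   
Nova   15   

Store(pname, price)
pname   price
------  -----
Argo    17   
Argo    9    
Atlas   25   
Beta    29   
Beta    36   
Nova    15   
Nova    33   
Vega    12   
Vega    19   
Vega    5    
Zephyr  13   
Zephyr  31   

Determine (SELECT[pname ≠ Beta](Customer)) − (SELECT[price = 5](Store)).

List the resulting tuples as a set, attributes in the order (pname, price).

σ[pname ≠ Beta]: keep tuples satisfying pname ≠ Beta → {(Argo, 17), (Argo, 9), (Atlas, 25), (Nova, 15)}
σ[price = 5]: keep tuples satisfying price = 5 → {(Vega, 5)}
Set difference of the two operands is {(Argo, 17), (Argo, 9), (Atlas, 25), (Nova, 15)}.

{(Argo, 17), (Argo, 9), (Atlas, 25), (Nova, 15)}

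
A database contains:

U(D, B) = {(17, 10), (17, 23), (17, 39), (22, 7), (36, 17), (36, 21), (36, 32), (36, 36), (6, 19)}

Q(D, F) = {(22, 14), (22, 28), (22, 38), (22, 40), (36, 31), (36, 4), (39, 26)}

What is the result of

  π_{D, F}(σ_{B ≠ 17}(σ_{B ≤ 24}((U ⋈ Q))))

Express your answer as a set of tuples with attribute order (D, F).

Joining U and Q on D yields {(22, 7, 14), (22, 7, 28), (22, 7, 38), (22, 7, 40), (36, 17, 31), (36, 17, 4), (36, 21, 31), (36, 21, 4), (36, 32, 31), (36, 32, 4), (36, 36, 31), (36, 36, 4)}.
Filtering on B ≤ 24 leaves {(22, 7, 14), (22, 7, 28), (22, 7, 38), (22, 7, 40), (36, 17, 31), (36, 17, 4), (36, 21, 31), (36, 21, 4)}.
Filtering on B ≠ 17 leaves {(22, 7, 14), (22, 7, 28), (22, 7, 38), (22, 7, 40), (36, 21, 31), (36, 21, 4)}.
Projecting to D, F: {(22, 14), (22, 28), (22, 38), (22, 40), (36, 31), (36, 4)}

{(22, 14), (22, 28), (22, 38), (22, 40), (36, 31), (36, 4)}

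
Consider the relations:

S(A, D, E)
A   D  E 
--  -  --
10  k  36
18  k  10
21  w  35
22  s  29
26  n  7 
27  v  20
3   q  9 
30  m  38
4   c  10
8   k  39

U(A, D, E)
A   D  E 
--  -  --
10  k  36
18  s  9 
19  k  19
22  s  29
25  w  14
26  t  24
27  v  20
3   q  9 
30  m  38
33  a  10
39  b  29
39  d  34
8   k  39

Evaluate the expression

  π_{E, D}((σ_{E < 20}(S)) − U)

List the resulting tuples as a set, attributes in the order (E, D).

{(10, c), (10, k), (7, n)}

Apply σ_{E < 20}; surviving tuples: {(18, k, 10), (26, n, 7), (3, q, 9), (4, c, 10)}
Difference: {(18, k, 10), (26, n, 7), (3, q, 9), (4, c, 10)} with {(10, k, 36), (18, s, 9), (19, k, 19), (22, s, 29), (25, w, 14), (26, t, 24), (27, v, 20), (3, q, 9), (30, m, 38), (33, a, 10), (39, b, 29), (39, d, 34), (8, k, 39)} → {(18, k, 10), (26, n, 7), (4, c, 10)}
π_{E, D} gives {(10, c), (10, k), (7, n)}.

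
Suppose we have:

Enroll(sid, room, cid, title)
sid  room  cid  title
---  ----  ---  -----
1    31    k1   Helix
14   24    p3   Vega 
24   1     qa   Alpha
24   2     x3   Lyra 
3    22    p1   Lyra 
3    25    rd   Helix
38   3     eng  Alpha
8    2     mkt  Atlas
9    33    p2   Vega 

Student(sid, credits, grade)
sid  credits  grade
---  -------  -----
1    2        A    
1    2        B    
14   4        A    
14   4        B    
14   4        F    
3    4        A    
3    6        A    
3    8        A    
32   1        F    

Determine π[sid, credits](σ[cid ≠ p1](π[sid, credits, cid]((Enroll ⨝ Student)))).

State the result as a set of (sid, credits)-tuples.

Natural join on sid: {(1, 31, k1, Helix, 2, A), (1, 31, k1, Helix, 2, B), (14, 24, p3, Vega, 4, A), (14, 24, p3, Vega, 4, B), (14, 24, p3, Vega, 4, F), (3, 22, p1, Lyra, 4, A), (3, 22, p1, Lyra, 6, A), (3, 22, p1, Lyra, 8, A), (3, 25, rd, Helix, 4, A), (3, 25, rd, Helix, 6, A), (3, 25, rd, Helix, 8, A)}
π_{sid, credits, cid} gives {(1, 2, k1), (14, 4, p3), (3, 4, p1), (3, 4, rd), (3, 6, p1), (3, 6, rd), (3, 8, p1), (3, 8, rd)} (3 duplicate(s) eliminated).
σ[cid ≠ p1]: keep tuples satisfying cid ≠ p1 → {(1, 2, k1), (14, 4, p3), (3, 4, rd), (3, 6, rd), (3, 8, rd)}
π_{sid, credits} gives {(1, 2), (14, 4), (3, 4), (3, 6), (3, 8)}.

{(1, 2), (14, 4), (3, 4), (3, 6), (3, 8)}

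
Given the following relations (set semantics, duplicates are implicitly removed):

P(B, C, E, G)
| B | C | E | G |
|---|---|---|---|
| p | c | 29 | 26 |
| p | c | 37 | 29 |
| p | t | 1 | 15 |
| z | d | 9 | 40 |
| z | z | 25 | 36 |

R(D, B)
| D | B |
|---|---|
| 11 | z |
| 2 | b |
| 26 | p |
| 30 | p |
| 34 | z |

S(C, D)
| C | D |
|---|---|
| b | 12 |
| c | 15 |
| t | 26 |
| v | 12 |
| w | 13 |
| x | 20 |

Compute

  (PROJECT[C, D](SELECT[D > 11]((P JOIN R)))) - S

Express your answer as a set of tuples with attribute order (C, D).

{(c, 26), (c, 30), (d, 34), (t, 30), (z, 34)}

Joining P and R on B yields {(p, c, 29, 26, 26), (p, c, 29, 26, 30), (p, c, 37, 29, 26), (p, c, 37, 29, 30), (p, t, 1, 15, 26), (p, t, 1, 15, 30), (z, d, 9, 40, 11), (z, d, 9, 40, 34), (z, z, 25, 36, 11), (z, z, 25, 36, 34)}.
Filtering on D > 11 leaves {(p, c, 29, 26, 26), (p, c, 29, 26, 30), (p, c, 37, 29, 26), (p, c, 37, 29, 30), (p, t, 1, 15, 26), (p, t, 1, 15, 30), (z, d, 9, 40, 34), (z, z, 25, 36, 34)}.
π_{C, D} gives {(c, 26), (c, 30), (d, 34), (t, 26), (t, 30), (z, 34)} (2 duplicate(s) eliminated).
Difference: {(c, 26), (c, 30), (d, 34), (t, 26), (t, 30), (z, 34)} with {(b, 12), (c, 15), (t, 26), (v, 12), (w, 13), (x, 20)} → {(c, 26), (c, 30), (d, 34), (t, 30), (z, 34)}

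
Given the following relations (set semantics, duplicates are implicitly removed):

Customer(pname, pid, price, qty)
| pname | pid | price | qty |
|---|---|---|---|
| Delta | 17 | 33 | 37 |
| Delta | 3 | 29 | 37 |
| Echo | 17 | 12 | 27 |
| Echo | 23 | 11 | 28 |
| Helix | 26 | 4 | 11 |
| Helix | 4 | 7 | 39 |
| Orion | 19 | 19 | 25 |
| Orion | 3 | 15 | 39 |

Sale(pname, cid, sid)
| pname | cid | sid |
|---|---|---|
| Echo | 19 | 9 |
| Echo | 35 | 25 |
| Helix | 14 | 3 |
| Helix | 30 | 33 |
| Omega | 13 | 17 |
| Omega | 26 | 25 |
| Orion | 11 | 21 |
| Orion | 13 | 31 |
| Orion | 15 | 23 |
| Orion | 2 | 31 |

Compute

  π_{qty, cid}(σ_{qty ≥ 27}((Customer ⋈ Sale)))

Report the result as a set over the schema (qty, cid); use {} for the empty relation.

Customer ⋈ Sale (natural join on pname): {(Echo, 17, 12, 27, 19, 9), (Echo, 17, 12, 27, 35, 25), (Echo, 23, 11, 28, 19, 9), (Echo, 23, 11, 28, 35, 25), (Helix, 26, 4, 11, 14, 3), (Helix, 26, 4, 11, 30, 33), (Helix, 4, 7, 39, 14, 3), (Helix, 4, 7, 39, 30, 33), (Orion, 19, 19, 25, 11, 21), (Orion, 19, 19, 25, 13, 31), (Orion, 19, 19, 25, 15, 23), (Orion, 19, 19, 25, 2, 31), (Orion, 3, 15, 39, 11, 21), (Orion, 3, 15, 39, 13, 31), (Orion, 3, 15, 39, 15, 23), (Orion, 3, 15, 39, 2, 31)}
Apply σ_{qty ≥ 27}; surviving tuples: {(Echo, 17, 12, 27, 19, 9), (Echo, 17, 12, 27, 35, 25), (Echo, 23, 11, 28, 19, 9), (Echo, 23, 11, 28, 35, 25), (Helix, 4, 7, 39, 14, 3), (Helix, 4, 7, 39, 30, 33), (Orion, 3, 15, 39, 11, 21), (Orion, 3, 15, 39, 13, 31), (Orion, 3, 15, 39, 15, 23), (Orion, 3, 15, 39, 2, 31)}
Keep only column(s) qty, cid: {(27, 19), (27, 35), (28, 19), (28, 35), (39, 11), (39, 13), (39, 14), (39, 15), (39, 2), (39, 30)}

{(27, 19), (27, 35), (28, 19), (28, 35), (39, 11), (39, 13), (39, 14), (39, 15), (39, 2), (39, 30)}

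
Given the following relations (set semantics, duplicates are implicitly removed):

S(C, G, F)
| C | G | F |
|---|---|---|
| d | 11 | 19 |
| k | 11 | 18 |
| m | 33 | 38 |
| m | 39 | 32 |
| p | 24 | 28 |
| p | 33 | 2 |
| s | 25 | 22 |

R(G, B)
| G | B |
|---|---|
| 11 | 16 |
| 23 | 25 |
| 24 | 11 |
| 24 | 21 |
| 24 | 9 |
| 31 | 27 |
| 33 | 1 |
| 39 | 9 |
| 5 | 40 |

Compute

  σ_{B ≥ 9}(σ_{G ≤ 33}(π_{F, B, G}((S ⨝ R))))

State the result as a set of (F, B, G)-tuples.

{(18, 16, 11), (19, 16, 11), (28, 11, 24), (28, 21, 24), (28, 9, 24)}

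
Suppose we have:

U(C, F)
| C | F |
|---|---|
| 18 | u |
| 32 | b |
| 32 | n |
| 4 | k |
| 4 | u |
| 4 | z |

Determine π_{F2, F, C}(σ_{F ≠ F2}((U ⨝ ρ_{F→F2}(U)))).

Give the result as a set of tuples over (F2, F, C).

{(b, n, 32), (k, u, 4), (k, z, 4), (n, b, 32), (u, k, 4), (u, z, 4), (z, k, 4), (z, u, 4)}

ρ[F→F2]: schema becomes (C, F2); tuples unchanged.
Joining U and ρ_{F→F2}(U) on C yields {(18, u, u), (32, b, b), (32, b, n), (32, n, b), (32, n, n), (4, k, k), (4, k, u), (4, k, z), (4, u, k), (4, u, u), (4, u, z), (4, z, k), (4, z, u), (4, z, z)}.
Selection F ≠ F2: {(32, b, n), (32, n, b), (4, k, u), (4, k, z), (4, u, k), (4, u, z), (4, z, k), (4, z, u)}
Keep only column(s) F2, F, C: {(b, n, 32), (k, u, 4), (k, z, 4), (n, b, 32), (u, k, 4), (u, z, 4), (z, k, 4), (z, u, 4)}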